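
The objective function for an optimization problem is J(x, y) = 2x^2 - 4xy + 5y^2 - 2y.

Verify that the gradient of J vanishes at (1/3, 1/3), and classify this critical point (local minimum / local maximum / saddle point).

local minimum

∇J = (4x - 4y, -4x + 10y - 2); substituting (1/3, 1/3) gives ∇J = (0, 0), so (1/3, 1/3) is indeed a critical point.
The Hessian of J is constant: H = [[4, -4], [-4, 10]].
det(H) = 4·10 − (-4)² = 24.
det(H) > 0 and tr(H) = 14 > 0, so H is positive definite and the point is a local minimum.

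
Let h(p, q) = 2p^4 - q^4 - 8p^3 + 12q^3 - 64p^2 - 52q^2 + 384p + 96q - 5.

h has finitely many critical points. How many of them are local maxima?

h separates as a function of p plus a function of q, so ∇h=0 decouples.
∂h/∂p = 8(p - 4)(p - 3)(p + 4) = 0 at p ∈ {-4, 3, 4}; ∂h/∂q = -4(q - 4)(q - 3)(q - 2) = 0 at q ∈ {2, 3, 4}.
The Hessian is diagonal: diag(h_pp, h_qq). Second derivatives: h_pp(-4)=448, h_pp(3)=-56, h_pp(4)=64; h_qq(2)=-8, h_qq(3)=4, h_qq(4)=-8.
Local maxima occur where both diagonal entries negative: (3, 2), (3, 4). Count: 2.

2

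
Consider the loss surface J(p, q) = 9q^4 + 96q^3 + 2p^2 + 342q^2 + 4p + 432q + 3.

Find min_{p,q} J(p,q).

-176

J(p,q) separates as A(p) + B(q) + 3, so its minimum is min A + min B + 3.
A'(p) = 4p + 4 vanishes at p ∈ {-1}; B'(q) = 36(q + 1)(q + 3)(q + 4) vanishes at q ∈ {-4, -3, -1}.
Local minima of A (where A''>0): A(-1)=-2. Local minima of B: B(-4)=-96, B(-1)=-177.
So the global minimum of J is A(-1) + B(-1) + 3 = -2 − 177 + 3 = -176, attained at (-1, -1).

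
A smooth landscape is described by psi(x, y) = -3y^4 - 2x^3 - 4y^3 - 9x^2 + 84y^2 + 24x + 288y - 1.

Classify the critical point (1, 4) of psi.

local maximum

The mixed partial ∂²psi/∂x∂y is 0, so the Hessian at any point is diag(psi_xx, psi_yy) = diag(-6(2x + 3), 12(-3y^2 - 2y + 14)).
At (1, 4): H = diag(-30, -504).
Both eigenvalues are negative, so H is negative definite: a local maximum.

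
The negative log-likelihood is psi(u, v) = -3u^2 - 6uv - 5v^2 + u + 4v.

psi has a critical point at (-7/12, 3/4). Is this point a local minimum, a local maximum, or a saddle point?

The Hessian of psi is constant: H = [[-6, -6], [-6, -10]].
det(H) = (-6)·(-10) − (-6)² = 24.
det(H) > 0 and tr(H) = -16 < 0, so H is negative definite and the point is a local maximum.

local maximum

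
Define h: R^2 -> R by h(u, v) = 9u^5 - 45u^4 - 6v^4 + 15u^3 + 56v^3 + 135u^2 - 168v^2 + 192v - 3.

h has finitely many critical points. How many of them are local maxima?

4

h separates as a function of u plus a function of v, so ∇h=0 decouples.
∂h/∂u = 45u(u - 3)(u - 2)(u + 1) = 0 at u ∈ {-1, 0, 2, 3}; ∂h/∂v = -24(v - 4)(v - 2)(v - 1) = 0 at v ∈ {1, 2, 4}.
The Hessian is diagonal: diag(h_uu, h_vv). Second derivatives: h_uu(-1)=-540, h_uu(0)=270, h_uu(2)=-270, h_uu(3)=540; h_vv(1)=-72, h_vv(2)=48, h_vv(4)=-144.
Local maxima occur where both diagonal entries negative: (-1, 1), (-1, 4), (2, 1), (2, 4). Count: 4.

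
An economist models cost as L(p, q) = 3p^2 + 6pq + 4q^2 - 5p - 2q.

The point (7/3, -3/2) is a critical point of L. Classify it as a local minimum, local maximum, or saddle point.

local minimum

The Hessian of L is constant: H = [[6, 6], [6, 8]].
det(H) = 6·8 − 6² = 12.
det(H) > 0 and tr(H) = 14 > 0, so H is positive definite and the point is a local minimum.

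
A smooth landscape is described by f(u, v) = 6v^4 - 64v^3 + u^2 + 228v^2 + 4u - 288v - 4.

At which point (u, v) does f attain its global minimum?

f(u,v) separates as P(u) + Q(v) − 4, so its minimum is min P + min Q − 4.
P'(u) = 2u + 4 vanishes at u ∈ {-2}; Q'(v) = 24(v - 4)(v - 3)(v - 1) vanishes at v ∈ {1, 3, 4}.
Local minima of P (where P''>0): P(-2)=-4. Local minima of Q: Q(1)=-118, Q(4)=-64.
So the global minimum of f is P(-2) + Q(1) − 4 = -4 − 118 − 4 = -126, attained at (-2, 1).

(-2, 1)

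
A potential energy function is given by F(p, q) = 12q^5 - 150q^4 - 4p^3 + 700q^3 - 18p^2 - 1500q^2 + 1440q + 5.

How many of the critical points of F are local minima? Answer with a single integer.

F separates as a function of p plus a function of q, so ∇F=0 decouples.
∂F/∂p = -12p(p + 3) = 0 at p ∈ {-3, 0}; ∂F/∂q = 60(q - 4)(q - 3)(q - 2)(q - 1) = 0 at q ∈ {1, 2, 3, 4}.
The Hessian is diagonal: diag(F_pp, F_qq). Second derivatives: F_pp(-3)=36, F_pp(0)=-36; F_qq(1)=-360, F_qq(2)=120, F_qq(3)=-120, F_qq(4)=360.
Local minima occur where both diagonal entries positive: (-3, 2), (-3, 4). Count: 2.

2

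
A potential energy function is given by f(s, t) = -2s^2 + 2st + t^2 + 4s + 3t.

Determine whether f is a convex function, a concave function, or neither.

neither

f is quadratic, so its Hessian is the constant matrix H = [[-4, 2], [2, 2]].
det(H) = -12, tr(H) = -2.
det(H) < 0, so H is indefinite: neither convex nor concave.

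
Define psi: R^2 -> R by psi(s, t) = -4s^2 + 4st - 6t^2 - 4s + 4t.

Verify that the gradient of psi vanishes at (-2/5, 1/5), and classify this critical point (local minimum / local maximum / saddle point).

local maximum

∇psi = (-8s + 4t - 4, 4s - 12t + 4); substituting (-2/5, 1/5) gives ∇psi = (0, 0), so (-2/5, 1/5) is indeed a critical point.
The Hessian of psi is constant: H = [[-8, 4], [4, -12]].
det(H) = (-8)·(-12) − 4² = 80.
det(H) > 0 and tr(H) = -20 < 0, so H is negative definite and the point is a local maximum.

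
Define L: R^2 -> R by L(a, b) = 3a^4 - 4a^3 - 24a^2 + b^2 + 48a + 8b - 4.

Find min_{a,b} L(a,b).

L(a,b) separates as P(a) + Q(b) − 4, so its minimum is min P + min Q − 4.
P'(a) = 12(a - 2)(a - 1)(a + 2) vanishes at a ∈ {-2, 1, 2}; Q'(b) = 2b + 8 vanishes at b ∈ {-4}.
Local minima of P (where P''>0): P(-2)=-112, P(2)=16. Local minima of Q: Q(-4)=-16.
So the global minimum of L is P(-2) + Q(-4) − 4 = -112 − 16 − 4 = -132, attained at (-2, -4).

-132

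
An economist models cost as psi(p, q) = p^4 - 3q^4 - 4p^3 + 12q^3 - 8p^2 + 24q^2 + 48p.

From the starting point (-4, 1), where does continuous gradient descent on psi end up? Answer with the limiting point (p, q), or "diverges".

(-2, 0)

psi is separable, so gradient descent decouples: p follows -∂psi/∂p, q follows -∂psi/∂q.
∂psi/∂p = 4(p - 3)(p - 2)(p + 2); at p=-4 this is -336, so p increases.
∂psi/∂q = -12q(q - 4)(q + 1); at q=1 this is 72, so q decreases.
p converges to its nearest critical value -2 (a local min of the p-part); q converges to 0. The iterate converges to (-2, 0).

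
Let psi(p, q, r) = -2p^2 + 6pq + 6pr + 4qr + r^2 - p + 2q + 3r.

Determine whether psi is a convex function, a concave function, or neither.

neither

psi is quadratic, so its Hessian is the constant matrix H = [[-4, 6, 6], [6, 0, 4], [6, 4, 2]].
Leading principal minors: -4, -36, 280.
Neither pattern holds ⇒ H is indefinite ⇒ neither convex nor concave.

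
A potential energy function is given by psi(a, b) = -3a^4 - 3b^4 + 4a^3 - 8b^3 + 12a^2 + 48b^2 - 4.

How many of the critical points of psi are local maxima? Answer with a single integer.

4

psi separates as a function of a plus a function of b, so ∇psi=0 decouples.
∂psi/∂a = -12a(a - 2)(a + 1) = 0 at a ∈ {-1, 0, 2}; ∂psi/∂b = -12b(b - 2)(b + 4) = 0 at b ∈ {-4, 0, 2}.
The Hessian is diagonal: diag(psi_aa, psi_bb). Second derivatives: psi_aa(-1)=-36, psi_aa(0)=24, psi_aa(2)=-72; psi_bb(-4)=-288, psi_bb(0)=96, psi_bb(2)=-144.
Local maxima occur where both diagonal entries negative: (-1, -4), (-1, 2), (2, -4), (2, 2). Count: 4.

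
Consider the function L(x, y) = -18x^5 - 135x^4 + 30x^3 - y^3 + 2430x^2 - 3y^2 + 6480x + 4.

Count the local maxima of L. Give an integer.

L separates as a function of x plus a function of y, so ∇L=0 decouples.
∂L/∂x = -90(x - 3)(x + 2)(x + 3)(x + 4) = 0 at x ∈ {-4, -3, -2, 3}; ∂L/∂y = -3y(y + 2) = 0 at y ∈ {-2, 0}.
The Hessian is diagonal: diag(L_xx, L_yy). Second derivatives: L_xx(-4)=1260, L_xx(-3)=-540, L_xx(-2)=900, L_xx(3)=-18900; L_yy(-2)=6, L_yy(0)=-6.
Local maxima occur where both diagonal entries negative: (-3, 0), (3, 0). Count: 2.

2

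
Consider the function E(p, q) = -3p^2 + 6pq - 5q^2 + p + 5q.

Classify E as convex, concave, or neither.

concave

E is quadratic, so its Hessian is the constant matrix H = [[-6, 6], [6, -10]].
det(H) = 24, tr(H) = -16.
det(H) > 0 and tr(H) < 0, so H is negative definite everywhere: concave.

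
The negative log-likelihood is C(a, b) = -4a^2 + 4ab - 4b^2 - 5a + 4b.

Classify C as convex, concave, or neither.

C is quadratic, so its Hessian is the constant matrix H = [[-8, 4], [4, -8]].
det(H) = 48, tr(H) = -16.
det(H) > 0 and tr(H) < 0, so H is negative definite everywhere: concave.

concave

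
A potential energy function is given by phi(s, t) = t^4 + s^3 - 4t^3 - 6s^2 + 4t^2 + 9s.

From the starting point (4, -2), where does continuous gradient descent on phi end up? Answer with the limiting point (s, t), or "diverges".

phi is separable, so gradient descent decouples: s follows -∂phi/∂s, t follows -∂phi/∂t.
∂phi/∂s = 3(s - 3)(s - 1); at s=4 this is 9, so s decreases.
∂phi/∂t = 4t(t - 2)(t - 1); at t=-2 this is -96, so t increases.
s converges to its nearest critical value 3 (a local min of the s-part); t converges to 0. The iterate converges to (3, 0).

(3, 0)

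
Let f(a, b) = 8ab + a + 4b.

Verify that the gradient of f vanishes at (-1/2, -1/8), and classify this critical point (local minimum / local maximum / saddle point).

∇f = (8b + 1, 8a + 4); substituting (-1/2, -1/8) gives ∇f = (0, 0), so (-1/2, -1/8) is indeed a critical point.
The Hessian of f is constant: H = [[0, 8], [8, 0]].
det(H) = 0·0 − 8² = -64.
Since det(H) < 0, H is indefinite and the critical point is a saddle point.

saddle point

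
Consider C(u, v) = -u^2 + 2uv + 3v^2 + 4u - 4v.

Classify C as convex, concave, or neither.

C is quadratic, so its Hessian is the constant matrix H = [[-2, 2], [2, 6]].
det(H) = -16, tr(H) = 4.
det(H) < 0, so H is indefinite: neither convex nor concave.

neither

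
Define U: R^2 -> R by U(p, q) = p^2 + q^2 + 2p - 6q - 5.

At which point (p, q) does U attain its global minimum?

U(p,q) separates as A(p) + B(q) − 5, so its minimum is min A + min B − 5.
A'(p) = 2p + 2 vanishes at p ∈ {-1}; B'(q) = 2q - 6 vanishes at q ∈ {3}.
Local minima of A (where A''>0): A(-1)=-1. Local minima of B: B(3)=-9.
So the global minimum of U is A(-1) + B(3) − 5 = -1 − 9 − 5 = -15, attained at (-1, 3).

(-1, 3)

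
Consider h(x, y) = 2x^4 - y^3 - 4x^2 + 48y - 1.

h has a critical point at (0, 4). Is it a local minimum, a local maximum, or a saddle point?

local maximum

The mixed partial ∂²h/∂x∂y is 0, so the Hessian at any point is diag(h_xx, h_yy) = diag(8(3x^2 - 1), -6y).
At (0, 4): H = diag(-8, -24).
Both eigenvalues are negative, so H is negative definite: a local maximum.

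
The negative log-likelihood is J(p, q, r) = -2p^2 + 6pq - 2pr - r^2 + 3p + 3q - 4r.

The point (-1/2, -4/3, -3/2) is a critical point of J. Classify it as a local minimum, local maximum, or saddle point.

saddle point

The Hessian is constant: H = [[-4, 6, -2], [6, 0, 0], [-2, 0, -2]].
Leading principal minors: Δ₁ = -4, Δ₂ = -36, Δ₃ = 72.
The minors fit neither the all-positive nor the alternating-sign pattern, so H is indefinite: a saddle point.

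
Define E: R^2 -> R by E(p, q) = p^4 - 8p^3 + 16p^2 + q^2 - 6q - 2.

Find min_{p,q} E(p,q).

E(p,q) separates as A(p) + B(q) − 2, so its minimum is min A + min B − 2.
A'(p) = 4p(p - 4)(p - 2) vanishes at p ∈ {0, 2, 4}; B'(q) = 2q - 6 vanishes at q ∈ {3}.
Local minima of A (where A''>0): A(0)=0, A(4)=0. Local minima of B: B(3)=-9.
So the global minimum of E is A(0) + B(3) − 2 = 0 − 9 − 2 = -11, attained at (0, 3).

-11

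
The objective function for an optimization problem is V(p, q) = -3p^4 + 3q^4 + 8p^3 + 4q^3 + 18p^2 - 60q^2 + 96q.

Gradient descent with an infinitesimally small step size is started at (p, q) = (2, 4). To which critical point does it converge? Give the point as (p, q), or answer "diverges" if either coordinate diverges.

V is separable, so gradient descent decouples: p follows -∂V/∂p, q follows -∂V/∂q.
∂V/∂p = -12p(p - 3)(p + 1); at p=2 this is 72, so p decreases.
∂V/∂q = 12(q - 2)(q - 1)(q + 4); at q=4 this is 576, so q decreases.
p converges to its nearest critical value 0 (a local min of the p-part); q converges to 2. The iterate converges to (0, 2).

(0, 2)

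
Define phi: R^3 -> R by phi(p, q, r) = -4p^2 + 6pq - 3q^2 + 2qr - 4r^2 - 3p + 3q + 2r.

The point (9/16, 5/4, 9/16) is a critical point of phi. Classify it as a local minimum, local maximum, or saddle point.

local maximum

The Hessian is constant: H = [[-8, 6, 0], [6, -6, 2], [0, 2, -8]].
Leading principal minors: Δ₁ = -8, Δ₂ = 12, Δ₃ = -64.
The minors alternate sign starting negative (−, +, −), so H is negative definite: a local maximum.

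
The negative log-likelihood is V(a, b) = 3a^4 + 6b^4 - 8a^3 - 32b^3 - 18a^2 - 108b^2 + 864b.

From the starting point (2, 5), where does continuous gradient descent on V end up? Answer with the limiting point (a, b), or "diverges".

(3, 4)

V is separable, so gradient descent decouples: a follows -∂V/∂a, b follows -∂V/∂b.
∂V/∂a = 12a(a - 3)(a + 1); at a=2 this is -72, so a increases.
∂V/∂b = 24(b - 4)(b - 3)(b + 3); at b=5 this is 384, so b decreases.
a converges to its nearest critical value 3 (a local min of the a-part); b converges to 4. The iterate converges to (3, 4).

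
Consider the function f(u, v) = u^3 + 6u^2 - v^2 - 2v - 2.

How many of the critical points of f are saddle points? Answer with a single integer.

f separates as a function of u plus a function of v, so ∇f=0 decouples.
∂f/∂u = 3u(u + 4) = 0 at u ∈ {-4, 0}; ∂f/∂v = -2(v + 1) = 0 at v ∈ {-1}.
The Hessian is diagonal: diag(f_uu, f_vv). Second derivatives: f_uu(-4)=-12, f_uu(0)=12; f_vv(-1)=-2.
Saddle points occur where the two diagonal entries have opposite signs: (0, -1). Count: 1.

1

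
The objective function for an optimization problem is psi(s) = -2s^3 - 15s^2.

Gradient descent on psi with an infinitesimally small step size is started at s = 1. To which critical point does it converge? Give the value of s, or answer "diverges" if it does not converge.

diverges

psi'(s) = -6s(s + 5), so psi'(1) = -36.
Gradient descent moves in the -psi' direction, i.e. s is increasing.
There is no critical point above s=1, and psi' keeps the same sign, so the iterate runs off to +∞.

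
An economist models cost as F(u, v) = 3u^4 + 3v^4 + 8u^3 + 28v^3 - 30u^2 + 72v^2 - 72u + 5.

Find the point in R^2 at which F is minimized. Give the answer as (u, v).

(2, 0)

F(u,v) separates as P(u) + Q(v) + 5, so its minimum is min P + min Q + 5.
P'(u) = 12(u - 2)(u + 1)(u + 3) vanishes at u ∈ {-3, -1, 2}; Q'(v) = 12v(v + 3)(v + 4) vanishes at v ∈ {-4, -3, 0}.
Local minima of P (where P''>0): P(-3)=-27, P(2)=-152. Local minima of Q: Q(-4)=128, Q(0)=0.
So the global minimum of F is P(2) + Q(0) + 5 = -152 + 0 + 5 = -147, attained at (2, 0).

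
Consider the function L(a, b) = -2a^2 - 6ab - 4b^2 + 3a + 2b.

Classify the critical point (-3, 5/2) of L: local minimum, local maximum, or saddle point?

saddle point

The Hessian of L is constant: H = [[-4, -6], [-6, -8]].
det(H) = (-4)·(-8) − (-6)² = -4.
Since det(H) < 0, H is indefinite and the critical point is a saddle point.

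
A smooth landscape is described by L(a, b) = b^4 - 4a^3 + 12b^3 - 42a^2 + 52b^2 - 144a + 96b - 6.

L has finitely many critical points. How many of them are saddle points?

3

L separates as a function of a plus a function of b, so ∇L=0 decouples.
∂L/∂a = -12(a + 3)(a + 4) = 0 at a ∈ {-4, -3}; ∂L/∂b = 4(b + 2)(b + 3)(b + 4) = 0 at b ∈ {-4, -3, -2}.
The Hessian is diagonal: diag(L_aa, L_bb). Second derivatives: L_aa(-4)=12, L_aa(-3)=-12; L_bb(-4)=8, L_bb(-3)=-4, L_bb(-2)=8.
Saddle points occur where the two diagonal entries have opposite signs: (-4, -3), (-3, -4), (-3, -2). Count: 3.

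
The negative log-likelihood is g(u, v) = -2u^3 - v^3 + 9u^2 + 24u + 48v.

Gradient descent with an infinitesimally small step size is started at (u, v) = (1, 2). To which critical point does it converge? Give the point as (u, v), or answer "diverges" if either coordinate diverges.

g is separable, so gradient descent decouples: u follows -∂g/∂u, v follows -∂g/∂v.
∂g/∂u = -6(u - 4)(u + 1); at u=1 this is 36, so u decreases.
∂g/∂v = -3(v - 4)(v + 4); at v=2 this is 36, so v decreases.
u converges to its nearest critical value -1 (a local min of the u-part); v converges to -4. The iterate converges to (-1, -4).

(-1, -4)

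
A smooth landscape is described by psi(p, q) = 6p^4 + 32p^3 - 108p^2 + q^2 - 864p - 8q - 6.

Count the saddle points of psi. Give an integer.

psi separates as a function of p plus a function of q, so ∇psi=0 decouples.
∂psi/∂p = 24(p - 3)(p + 3)(p + 4) = 0 at p ∈ {-4, -3, 3}; ∂psi/∂q = 2(q - 4) = 0 at q ∈ {4}.
The Hessian is diagonal: diag(psi_pp, psi_qq). Second derivatives: psi_pp(-4)=168, psi_pp(-3)=-144, psi_pp(3)=1008; psi_qq(4)=2.
Saddle points occur where the two diagonal entries have opposite signs: (-3, 4). Count: 1.

1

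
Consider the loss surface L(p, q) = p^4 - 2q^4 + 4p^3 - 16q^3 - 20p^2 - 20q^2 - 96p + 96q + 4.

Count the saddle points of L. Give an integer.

5

L separates as a function of p plus a function of q, so ∇L=0 decouples.
∂L/∂p = 4(p - 3)(p + 2)(p + 4) = 0 at p ∈ {-4, -2, 3}; ∂L/∂q = -8(q - 1)(q + 3)(q + 4) = 0 at q ∈ {-4, -3, 1}.
The Hessian is diagonal: diag(L_pp, L_qq). Second derivatives: L_pp(-4)=56, L_pp(-2)=-40, L_pp(3)=140; L_qq(-4)=-40, L_qq(-3)=32, L_qq(1)=-160.
Saddle points occur where the two diagonal entries have opposite signs: (-4, -4), (-4, 1), (-2, -3), (3, -4), (3, 1). Count: 5.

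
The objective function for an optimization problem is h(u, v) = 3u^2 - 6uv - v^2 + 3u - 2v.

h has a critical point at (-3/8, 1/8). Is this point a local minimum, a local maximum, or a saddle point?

The Hessian of h is constant: H = [[6, -6], [-6, -2]].
det(H) = 6·(-2) − (-6)² = -48.
Since det(H) < 0, H is indefinite and the critical point is a saddle point.

saddle point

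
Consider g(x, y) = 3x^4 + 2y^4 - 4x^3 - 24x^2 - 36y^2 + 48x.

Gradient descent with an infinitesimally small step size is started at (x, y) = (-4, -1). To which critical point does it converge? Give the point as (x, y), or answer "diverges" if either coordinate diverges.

(-2, -3)

g is separable, so gradient descent decouples: x follows -∂g/∂x, y follows -∂g/∂y.
∂g/∂x = 12(x - 2)(x - 1)(x + 2); at x=-4 this is -720, so x increases.
∂g/∂y = 8y(y - 3)(y + 3); at y=-1 this is 64, so y decreases.
x converges to its nearest critical value -2 (a local min of the x-part); y converges to -3. The iterate converges to (-2, -3).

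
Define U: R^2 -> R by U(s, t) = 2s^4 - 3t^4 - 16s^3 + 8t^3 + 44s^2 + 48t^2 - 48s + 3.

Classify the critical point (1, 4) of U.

saddle point

The mixed partial ∂²U/∂s∂t is 0, so the Hessian at any point is diag(U_ss, U_tt) = diag(8(3s^2 - 12s + 11), 12(-3t^2 + 4t + 8)).
At (1, 4): H = diag(16, -288).
The eigenvalues have opposite signs, so H is indefinite: a saddle point.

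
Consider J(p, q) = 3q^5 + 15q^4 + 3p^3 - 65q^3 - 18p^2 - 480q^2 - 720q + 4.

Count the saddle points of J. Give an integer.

J separates as a function of p plus a function of q, so ∇J=0 decouples.
∂J/∂p = 9p(p - 4) = 0 at p ∈ {0, 4}; ∂J/∂q = 15(q - 4)(q + 1)(q + 3)(q + 4) = 0 at q ∈ {-4, -3, -1, 4}.
The Hessian is diagonal: diag(J_pp, J_qq). Second derivatives: J_pp(0)=-36, J_pp(4)=36; J_qq(-4)=-360, J_qq(-3)=210, J_qq(-1)=-450, J_qq(4)=4200.
Saddle points occur where the two diagonal entries have opposite signs: (0, -3), (0, 4), (4, -4), (4, -1). Count: 4.

4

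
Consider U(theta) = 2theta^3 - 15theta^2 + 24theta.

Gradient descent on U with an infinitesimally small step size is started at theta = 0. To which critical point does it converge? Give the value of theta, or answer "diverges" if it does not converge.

diverges

U'(theta) = 6(theta - 4)(theta - 1), so U'(0) = 24.
Gradient descent moves in the -U' direction, i.e. theta is decreasing.
There is no critical point below theta=0, and U' keeps the same sign, so the iterate runs off to −∞.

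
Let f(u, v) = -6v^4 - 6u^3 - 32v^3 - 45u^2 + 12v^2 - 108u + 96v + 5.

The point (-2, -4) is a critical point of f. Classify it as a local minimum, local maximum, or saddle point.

local maximum

The mixed partial ∂²f/∂u∂v is 0, so the Hessian at any point is diag(f_uu, f_vv) = diag(-18(2u + 5), 24(-3v^2 - 8v + 1)).
At (-2, -4): H = diag(-18, -360).
Both eigenvalues are negative, so H is negative definite: a local maximum.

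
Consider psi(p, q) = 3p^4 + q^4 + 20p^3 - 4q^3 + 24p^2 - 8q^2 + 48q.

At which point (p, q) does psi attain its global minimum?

(-4, -2)

psi(p,q) separates as A(p) + B(q), so its minimum is min A + min B.
A'(p) = 12p(p + 1)(p + 4) vanishes at p ∈ {-4, -1, 0}; B'(q) = 4(q - 3)(q - 2)(q + 2) vanishes at q ∈ {-2, 2, 3}.
Local minima of A (where A''>0): A(-4)=-128, A(0)=0. Local minima of B: B(-2)=-80, B(3)=45.
So the global minimum of psi is A(-4) + B(-2) = -128 − 80 = -208, attained at (-4, -2).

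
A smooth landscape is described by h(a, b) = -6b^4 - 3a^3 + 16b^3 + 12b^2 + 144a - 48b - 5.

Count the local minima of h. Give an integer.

h separates as a function of a plus a function of b, so ∇h=0 decouples.
∂h/∂a = -9(a - 4)(a + 4) = 0 at a ∈ {-4, 4}; ∂h/∂b = -24(b - 2)(b - 1)(b + 1) = 0 at b ∈ {-1, 1, 2}.
The Hessian is diagonal: diag(h_aa, h_bb). Second derivatives: h_aa(-4)=72, h_aa(4)=-72; h_bb(-1)=-144, h_bb(1)=48, h_bb(2)=-72.
Local minima occur where both diagonal entries positive: (-4, 1). Count: 1.

1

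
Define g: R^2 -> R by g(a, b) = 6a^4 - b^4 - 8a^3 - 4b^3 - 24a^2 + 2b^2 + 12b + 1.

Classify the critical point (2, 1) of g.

The mixed partial ∂²g/∂a∂b is 0, so the Hessian at any point is diag(g_aa, g_bb) = diag(24(3a^2 - 2a - 2), 4(-3b^2 - 6b + 1)).
At (2, 1): H = diag(144, -32).
The eigenvalues have opposite signs, so H is indefinite: a saddle point.

saddle point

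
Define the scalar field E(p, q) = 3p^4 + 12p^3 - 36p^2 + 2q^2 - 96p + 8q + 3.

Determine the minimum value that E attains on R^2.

-197

E(p,q) separates as A(p) + B(q) + 3, so its minimum is min A + min B + 3.
A'(p) = 12(p - 2)(p + 1)(p + 4) vanishes at p ∈ {-4, -1, 2}; B'(q) = 4q + 8 vanishes at q ∈ {-2}.
Local minima of A (where A''>0): A(-4)=-192, A(2)=-192. Local minima of B: B(-2)=-8.
So the global minimum of E is A(-4) + B(-2) + 3 = -192 − 8 + 3 = -197, attained at (-4, -2).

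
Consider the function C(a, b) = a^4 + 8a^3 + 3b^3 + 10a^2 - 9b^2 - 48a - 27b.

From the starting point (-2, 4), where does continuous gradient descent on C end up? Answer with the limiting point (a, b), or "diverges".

C is separable, so gradient descent decouples: a follows -∂C/∂a, b follows -∂C/∂b.
∂C/∂a = 4(a - 1)(a + 3)(a + 4); at a=-2 this is -24, so a increases.
∂C/∂b = 9(b - 3)(b + 1); at b=4 this is 45, so b decreases.
a converges to its nearest critical value 1 (a local min of the a-part); b converges to 3. The iterate converges to (1, 3).

(1, 3)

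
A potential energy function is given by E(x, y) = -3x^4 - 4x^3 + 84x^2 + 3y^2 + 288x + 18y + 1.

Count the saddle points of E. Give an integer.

2

E separates as a function of x plus a function of y, so ∇E=0 decouples.
∂E/∂x = -12(x - 4)(x + 2)(x + 3) = 0 at x ∈ {-3, -2, 4}; ∂E/∂y = 6(y + 3) = 0 at y ∈ {-3}.
The Hessian is diagonal: diag(E_xx, E_yy). Second derivatives: E_xx(-3)=-84, E_xx(-2)=72, E_xx(4)=-504; E_yy(-3)=6.
Saddle points occur where the two diagonal entries have opposite signs: (-3, -3), (4, -3). Count: 2.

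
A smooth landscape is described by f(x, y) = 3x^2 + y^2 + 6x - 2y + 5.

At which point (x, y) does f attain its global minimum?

f(x,y) separates as P(x) + Q(y) + 5, so its minimum is min P + min Q + 5.
P'(x) = 6x + 6 vanishes at x ∈ {-1}; Q'(y) = 2y - 2 vanishes at y ∈ {1}.
Local minima of P (where P''>0): P(-1)=-3. Local minima of Q: Q(1)=-1.
So the global minimum of f is P(-1) + Q(1) + 5 = -3 − 1 + 5 = 1, attained at (-1, 1).

(-1, 1)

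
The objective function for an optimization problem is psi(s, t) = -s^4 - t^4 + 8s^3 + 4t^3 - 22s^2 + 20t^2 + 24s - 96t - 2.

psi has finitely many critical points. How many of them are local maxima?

psi separates as a function of s plus a function of t, so ∇psi=0 decouples.
∂psi/∂s = -4(s - 3)(s - 2)(s - 1) = 0 at s ∈ {1, 2, 3}; ∂psi/∂t = -4(t - 4)(t - 2)(t + 3) = 0 at t ∈ {-3, 2, 4}.
The Hessian is diagonal: diag(psi_ss, psi_tt). Second derivatives: psi_ss(1)=-8, psi_ss(2)=4, psi_ss(3)=-8; psi_tt(-3)=-140, psi_tt(2)=40, psi_tt(4)=-56.
Local maxima occur where both diagonal entries negative: (1, -3), (1, 4), (3, -3), (3, 4). Count: 4.

4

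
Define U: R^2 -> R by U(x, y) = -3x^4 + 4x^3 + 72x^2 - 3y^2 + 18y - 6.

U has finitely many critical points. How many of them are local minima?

U separates as a function of x plus a function of y, so ∇U=0 decouples.
∂U/∂x = -12x(x - 4)(x + 3) = 0 at x ∈ {-3, 0, 4}; ∂U/∂y = -6(y - 3) = 0 at y ∈ {3}.
The Hessian is diagonal: diag(U_xx, U_yy). Second derivatives: U_xx(-3)=-252, U_xx(0)=144, U_xx(4)=-336; U_yy(3)=-6.
Local minima occur where both diagonal entries positive: none. Count: 0.

0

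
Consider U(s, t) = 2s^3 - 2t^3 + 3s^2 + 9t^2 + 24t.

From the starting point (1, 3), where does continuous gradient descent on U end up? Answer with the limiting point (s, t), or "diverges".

(0, -1)

U is separable, so gradient descent decouples: s follows -∂U/∂s, t follows -∂U/∂t.
∂U/∂s = 6s(s + 1); at s=1 this is 12, so s decreases.
∂U/∂t = -6(t - 4)(t + 1); at t=3 this is 24, so t decreases.
s converges to its nearest critical value 0 (a local min of the s-part); t converges to -1. The iterate converges to (0, -1).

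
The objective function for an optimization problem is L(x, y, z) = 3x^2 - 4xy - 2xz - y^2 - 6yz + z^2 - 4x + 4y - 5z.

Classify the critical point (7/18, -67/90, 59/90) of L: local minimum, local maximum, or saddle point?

saddle point

The Hessian is constant: H = [[6, -4, -2], [-4, -2, -6], [-2, -6, 2]].
Leading principal minors: Δ₁ = 6, Δ₂ = -28, Δ₃ = -360.
The minors fit neither the all-positive nor the alternating-sign pattern, so H is indefinite: a saddle point.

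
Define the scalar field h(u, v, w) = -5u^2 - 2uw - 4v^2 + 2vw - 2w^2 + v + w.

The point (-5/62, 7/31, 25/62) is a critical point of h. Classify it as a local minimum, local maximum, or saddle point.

The Hessian is constant: H = [[-10, 0, -2], [0, -8, 2], [-2, 2, -4]].
Leading principal minors: Δ₁ = -10, Δ₂ = 80, Δ₃ = -248.
The minors alternate sign starting negative (−, +, −), so H is negative definite: a local maximum.

local maximum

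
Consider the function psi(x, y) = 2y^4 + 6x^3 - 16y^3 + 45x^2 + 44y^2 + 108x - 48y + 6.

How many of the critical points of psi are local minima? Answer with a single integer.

psi separates as a function of x plus a function of y, so ∇psi=0 decouples.
∂psi/∂x = 18(x + 2)(x + 3) = 0 at x ∈ {-3, -2}; ∂psi/∂y = 8(y - 3)(y - 2)(y - 1) = 0 at y ∈ {1, 2, 3}.
The Hessian is diagonal: diag(psi_xx, psi_yy). Second derivatives: psi_xx(-3)=-18, psi_xx(-2)=18; psi_yy(1)=16, psi_yy(2)=-8, psi_yy(3)=16.
Local minima occur where both diagonal entries positive: (-2, 1), (-2, 3). Count: 2.

2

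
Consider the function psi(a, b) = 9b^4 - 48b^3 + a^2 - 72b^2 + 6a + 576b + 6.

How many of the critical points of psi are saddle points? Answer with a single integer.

1

psi separates as a function of a plus a function of b, so ∇psi=0 decouples.
∂psi/∂a = 2(a + 3) = 0 at a ∈ {-3}; ∂psi/∂b = 36(b - 4)(b - 2)(b + 2) = 0 at b ∈ {-2, 2, 4}.
The Hessian is diagonal: diag(psi_aa, psi_bb). Second derivatives: psi_aa(-3)=2; psi_bb(-2)=864, psi_bb(2)=-288, psi_bb(4)=432.
Saddle points occur where the two diagonal entries have opposite signs: (-3, 2). Count: 1.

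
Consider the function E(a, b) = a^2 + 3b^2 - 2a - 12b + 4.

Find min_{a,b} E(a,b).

E(a,b) separates as P(a) + Q(b) + 4, so its minimum is min P + min Q + 4.
P'(a) = 2a - 2 vanishes at a ∈ {1}; Q'(b) = 6b - 12 vanishes at b ∈ {2}.
Local minima of P (where P''>0): P(1)=-1. Local minima of Q: Q(2)=-12.
So the global minimum of E is P(1) + Q(2) + 4 = -1 − 12 + 4 = -9, attained at (1, 2).

-9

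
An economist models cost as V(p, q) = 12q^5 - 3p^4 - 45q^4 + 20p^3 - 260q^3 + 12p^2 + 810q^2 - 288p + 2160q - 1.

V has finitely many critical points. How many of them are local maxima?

4

V separates as a function of p plus a function of q, so ∇V=0 decouples.
∂V/∂p = -12(p - 4)(p - 3)(p + 2) = 0 at p ∈ {-2, 3, 4}; ∂V/∂q = 60(q - 4)(q - 3)(q + 1)(q + 3) = 0 at q ∈ {-3, -1, 3, 4}.
The Hessian is diagonal: diag(V_pp, V_qq). Second derivatives: V_pp(-2)=-360, V_pp(3)=60, V_pp(4)=-72; V_qq(-3)=-5040, V_qq(-1)=2400, V_qq(3)=-1440, V_qq(4)=2100.
Local maxima occur where both diagonal entries negative: (-2, -3), (-2, 3), (4, -3), (4, 3). Count: 4.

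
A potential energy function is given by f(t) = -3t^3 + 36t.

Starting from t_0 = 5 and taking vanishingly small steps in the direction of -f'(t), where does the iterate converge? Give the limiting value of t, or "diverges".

diverges

f'(t) = -9(t - 2)(t + 2), so f'(5) = -189.
Gradient descent moves in the -f' direction, i.e. t is increasing.
There is no critical point above t=5, and f' keeps the same sign, so the iterate runs off to +∞.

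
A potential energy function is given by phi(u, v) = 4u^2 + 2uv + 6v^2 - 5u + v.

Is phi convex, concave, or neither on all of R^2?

convex

phi is quadratic, so its Hessian is the constant matrix H = [[8, 2], [2, 12]].
det(H) = 92, tr(H) = 20.
det(H) > 0 and tr(H) > 0, so H is positive definite everywhere: convex.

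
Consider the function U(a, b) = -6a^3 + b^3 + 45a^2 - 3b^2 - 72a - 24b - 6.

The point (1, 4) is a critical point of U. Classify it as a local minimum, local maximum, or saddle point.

The mixed partial ∂²U/∂a∂b is 0, so the Hessian at any point is diag(U_aa, U_bb) = diag(18(-2a + 5), 6(b - 1)).
At (1, 4): H = diag(54, 18).
Both eigenvalues are positive, so H is positive definite: a local minimum.

local minimum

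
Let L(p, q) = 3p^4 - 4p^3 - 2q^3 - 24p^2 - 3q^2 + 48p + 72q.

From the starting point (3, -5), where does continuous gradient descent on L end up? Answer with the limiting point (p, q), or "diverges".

L is separable, so gradient descent decouples: p follows -∂L/∂p, q follows -∂L/∂q.
∂L/∂p = 12(p - 2)(p - 1)(p + 2); at p=3 this is 120, so p decreases.
∂L/∂q = -6(q - 3)(q + 4); at q=-5 this is -48, so q increases.
p converges to its nearest critical value 2 (a local min of the p-part); q converges to -4. The iterate converges to (2, -4).

(2, -4)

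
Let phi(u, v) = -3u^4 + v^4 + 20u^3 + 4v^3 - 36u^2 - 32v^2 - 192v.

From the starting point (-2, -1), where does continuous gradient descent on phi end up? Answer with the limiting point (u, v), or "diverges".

phi is separable, so gradient descent decouples: u follows -∂phi/∂u, v follows -∂phi/∂v.
∂phi/∂u = -12u(u - 3)(u - 2); at u=-2 this is 480, so u decreases.
∂phi/∂v = 4(v - 4)(v + 3)(v + 4); at v=-1 this is -120, so v increases.
The u-coordinate has no critical point in that direction and runs off to infinity.

diverges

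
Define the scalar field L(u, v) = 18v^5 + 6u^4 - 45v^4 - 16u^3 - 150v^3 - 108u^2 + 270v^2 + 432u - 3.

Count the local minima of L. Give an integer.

4

L separates as a function of u plus a function of v, so ∇L=0 decouples.
∂L/∂u = 24(u - 3)(u - 2)(u + 3) = 0 at u ∈ {-3, 2, 3}; ∂L/∂v = 90v(v - 3)(v - 1)(v + 2) = 0 at v ∈ {-2, 0, 1, 3}.
The Hessian is diagonal: diag(L_uu, L_vv). Second derivatives: L_uu(-3)=720, L_uu(2)=-120, L_uu(3)=144; L_vv(-2)=-2700, L_vv(0)=540, L_vv(1)=-540, L_vv(3)=2700.
Local minima occur where both diagonal entries positive: (-3, 0), (-3, 3), (3, 0), (3, 3). Count: 4.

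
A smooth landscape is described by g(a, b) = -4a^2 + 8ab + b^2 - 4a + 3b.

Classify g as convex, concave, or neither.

neither

g is quadratic, so its Hessian is the constant matrix H = [[-8, 8], [8, 2]].
det(H) = -80, tr(H) = -6.
det(H) < 0, so H is indefinite: neither convex nor concave.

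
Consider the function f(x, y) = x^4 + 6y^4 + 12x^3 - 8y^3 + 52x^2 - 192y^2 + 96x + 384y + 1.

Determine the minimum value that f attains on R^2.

f(x,y) separates as P(x) + Q(y) + 1, so its minimum is min P + min Q + 1.
P'(x) = 4(x + 2)(x + 3)(x + 4) vanishes at x ∈ {-4, -3, -2}; Q'(y) = 24(y - 4)(y - 1)(y + 4) vanishes at y ∈ {-4, 1, 4}.
Local minima of P (where P''>0): P(-4)=-64, P(-2)=-64. Local minima of Q: Q(-4)=-2560, Q(4)=-512.
So the global minimum of f is P(-4) + Q(-4) + 1 = -64 − 2560 + 1 = -2623, attained at (-4, -4).

-2623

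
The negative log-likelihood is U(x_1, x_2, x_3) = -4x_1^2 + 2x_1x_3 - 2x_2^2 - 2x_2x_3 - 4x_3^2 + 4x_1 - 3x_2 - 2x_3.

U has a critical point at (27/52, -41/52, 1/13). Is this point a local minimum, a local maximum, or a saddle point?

The Hessian is constant: H = [[-8, 0, 2], [0, -4, -2], [2, -2, -8]].
Leading principal minors: Δ₁ = -8, Δ₂ = 32, Δ₃ = -208.
The minors alternate sign starting negative (−, +, −), so H is negative definite: a local maximum.

local maximum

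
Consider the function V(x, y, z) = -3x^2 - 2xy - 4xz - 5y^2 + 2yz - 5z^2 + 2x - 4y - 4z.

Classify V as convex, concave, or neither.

concave

V is quadratic, so its Hessian is the constant matrix H = [[-6, -2, -4], [-2, -10, 2], [-4, 2, -10]].
Leading principal minors: -6, 56, -344.
Signs alternate −, +, − ⇒ H ≺ 0 ⇒ concave.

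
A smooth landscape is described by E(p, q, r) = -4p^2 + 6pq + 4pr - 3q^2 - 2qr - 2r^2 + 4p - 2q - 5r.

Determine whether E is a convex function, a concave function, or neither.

E is quadratic, so its Hessian is the constant matrix H = [[-8, 6, 4], [6, -6, -2], [4, -2, -4]].
Leading principal minors: -8, 12, -16.
Signs alternate −, +, − ⇒ H ≺ 0 ⇒ concave.

concave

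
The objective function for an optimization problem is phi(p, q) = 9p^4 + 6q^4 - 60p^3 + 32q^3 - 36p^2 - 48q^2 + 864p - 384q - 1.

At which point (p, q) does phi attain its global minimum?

phi(p,q) separates as A(p) + B(q) − 1, so its minimum is min A + min B − 1.
A'(p) = 36(p - 4)(p - 3)(p + 2) vanishes at p ∈ {-2, 3, 4}; B'(q) = 24(q - 2)(q + 2)(q + 4) vanishes at q ∈ {-4, -2, 2}.
Local minima of A (where A''>0): A(-2)=-1248, A(4)=1344. Local minima of B: B(-4)=256, B(2)=-608.
So the global minimum of phi is A(-2) + B(2) − 1 = -1248 − 608 − 1 = -1857, attained at (-2, 2).

(-2, 2)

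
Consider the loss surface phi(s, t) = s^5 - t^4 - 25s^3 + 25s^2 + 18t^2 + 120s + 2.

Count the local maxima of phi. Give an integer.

phi separates as a function of s plus a function of t, so ∇phi=0 decouples.
∂phi/∂s = 5(s - 3)(s - 2)(s + 1)(s + 4) = 0 at s ∈ {-4, -1, 2, 3}; ∂phi/∂t = -4t(t - 3)(t + 3) = 0 at t ∈ {-3, 0, 3}.
The Hessian is diagonal: diag(phi_ss, phi_tt). Second derivatives: phi_ss(-4)=-630, phi_ss(-1)=180, phi_ss(2)=-90, phi_ss(3)=140; phi_tt(-3)=-72, phi_tt(0)=36, phi_tt(3)=-72.
Local maxima occur where both diagonal entries negative: (-4, -3), (-4, 3), (2, -3), (2, 3). Count: 4.

4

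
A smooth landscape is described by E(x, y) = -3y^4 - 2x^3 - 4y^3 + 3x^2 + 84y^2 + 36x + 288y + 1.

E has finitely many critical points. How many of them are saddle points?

E separates as a function of x plus a function of y, so ∇E=0 decouples.
∂E/∂x = -6(x - 3)(x + 2) = 0 at x ∈ {-2, 3}; ∂E/∂y = -12(y - 4)(y + 2)(y + 3) = 0 at y ∈ {-3, -2, 4}.
The Hessian is diagonal: diag(E_xx, E_yy). Second derivatives: E_xx(-2)=30, E_xx(3)=-30; E_yy(-3)=-84, E_yy(-2)=72, E_yy(4)=-504.
Saddle points occur where the two diagonal entries have opposite signs: (-2, -3), (-2, 4), (3, -2). Count: 3.

3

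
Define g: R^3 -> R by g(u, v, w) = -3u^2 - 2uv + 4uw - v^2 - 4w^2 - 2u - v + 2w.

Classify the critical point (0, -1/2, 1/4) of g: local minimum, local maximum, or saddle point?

local maximum

The Hessian is constant: H = [[-6, -2, 4], [-2, -2, 0], [4, 0, -8]].
Leading principal minors: Δ₁ = -6, Δ₂ = 8, Δ₃ = -32.
The minors alternate sign starting negative (−, +, −), so H is negative definite: a local maximum.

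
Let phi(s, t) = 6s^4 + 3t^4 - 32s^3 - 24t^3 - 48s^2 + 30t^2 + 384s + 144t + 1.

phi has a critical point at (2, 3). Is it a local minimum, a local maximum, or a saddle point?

local maximum

The mixed partial ∂²phi/∂s∂t is 0, so the Hessian at any point is diag(phi_ss, phi_tt) = diag(24(3s^2 - 8s - 4), 12(3t^2 - 12t + 5)).
At (2, 3): H = diag(-192, -48).
Both eigenvalues are negative, so H is negative definite: a local maximum.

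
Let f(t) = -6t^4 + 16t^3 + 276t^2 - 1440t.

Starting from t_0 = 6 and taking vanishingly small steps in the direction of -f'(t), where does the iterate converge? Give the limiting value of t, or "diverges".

f'(t) = -24(t - 4)(t - 3)(t + 5), so f'(6) = -1584.
Gradient descent moves in the -f' direction, i.e. t is increasing.
There is no critical point above t=6, and f' keeps the same sign, so the iterate runs off to +∞.

diverges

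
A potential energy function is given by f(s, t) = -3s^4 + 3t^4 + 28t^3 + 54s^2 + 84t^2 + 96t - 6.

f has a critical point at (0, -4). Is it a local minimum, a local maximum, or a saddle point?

local minimum

The mixed partial ∂²f/∂s∂t is 0, so the Hessian at any point is diag(f_ss, f_tt) = diag(36(-s^2 + 3), 12(3t^2 + 14t + 14)).
At (0, -4): H = diag(108, 72).
Both eigenvalues are positive, so H is positive definite: a local minimum.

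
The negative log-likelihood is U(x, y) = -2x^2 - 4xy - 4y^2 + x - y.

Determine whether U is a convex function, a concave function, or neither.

U is quadratic, so its Hessian is the constant matrix H = [[-4, -4], [-4, -8]].
det(H) = 16, tr(H) = -12.
det(H) > 0 and tr(H) < 0, so H is negative definite everywhere: concave.

concave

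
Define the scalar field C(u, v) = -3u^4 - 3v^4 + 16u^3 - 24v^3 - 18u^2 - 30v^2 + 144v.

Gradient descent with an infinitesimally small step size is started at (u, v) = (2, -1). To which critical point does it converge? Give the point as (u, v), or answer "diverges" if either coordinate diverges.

C is separable, so gradient descent decouples: u follows -∂C/∂u, v follows -∂C/∂v.
∂C/∂u = -12u(u - 3)(u - 1); at u=2 this is 24, so u decreases.
∂C/∂v = -12(v - 1)(v + 3)(v + 4); at v=-1 this is 144, so v decreases.
u converges to its nearest critical value 1 (a local min of the u-part); v converges to -3. The iterate converges to (1, -3).

(1, -3)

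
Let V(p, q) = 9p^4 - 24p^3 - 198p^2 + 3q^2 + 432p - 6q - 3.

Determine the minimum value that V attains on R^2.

-1707

V(p,q) separates as A(p) + B(q) − 3, so its minimum is min A + min B − 3.
A'(p) = 36(p - 4)(p - 1)(p + 3) vanishes at p ∈ {-3, 1, 4}; B'(q) = 6q - 6 vanishes at q ∈ {1}.
Local minima of A (where A''>0): A(-3)=-1701, A(4)=-672. Local minima of B: B(1)=-3.
So the global minimum of V is A(-3) + B(1) − 3 = -1701 − 3 − 3 = -1707, attained at (-3, 1).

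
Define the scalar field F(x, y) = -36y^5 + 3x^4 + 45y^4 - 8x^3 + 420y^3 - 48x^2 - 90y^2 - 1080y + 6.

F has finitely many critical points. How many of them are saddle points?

6

F separates as a function of x plus a function of y, so ∇F=0 decouples.
∂F/∂x = 12x(x - 4)(x + 2) = 0 at x ∈ {-2, 0, 4}; ∂F/∂y = -180(y - 3)(y - 1)(y + 1)(y + 2) = 0 at y ∈ {-2, -1, 1, 3}.
The Hessian is diagonal: diag(F_xx, F_yy). Second derivatives: F_xx(-2)=144, F_xx(0)=-96, F_xx(4)=288; F_yy(-2)=2700, F_yy(-1)=-1440, F_yy(1)=2160, F_yy(3)=-7200.
Saddle points occur where the two diagonal entries have opposite signs: (-2, -1), (-2, 3), (0, -2), (0, 1), (4, -1), (4, 3). Count: 6.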